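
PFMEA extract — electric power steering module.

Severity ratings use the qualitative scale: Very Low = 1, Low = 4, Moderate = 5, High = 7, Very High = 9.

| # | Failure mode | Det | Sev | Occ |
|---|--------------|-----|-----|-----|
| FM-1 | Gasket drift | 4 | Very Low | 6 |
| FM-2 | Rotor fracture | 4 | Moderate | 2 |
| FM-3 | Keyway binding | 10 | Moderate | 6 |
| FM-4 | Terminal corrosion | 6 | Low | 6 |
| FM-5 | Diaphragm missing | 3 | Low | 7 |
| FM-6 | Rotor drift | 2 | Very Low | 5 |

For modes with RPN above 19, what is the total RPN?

592

RPN = Severity × Occurrence × Detection:
  FM-1: 1 × 6 × 4 = 24
  FM-2: 5 × 2 × 4 = 40
  FM-3: 5 × 6 × 10 = 300
  FM-4: 4 × 6 × 6 = 144
  FM-5: 4 × 7 × 3 = 84
  FM-6: 1 × 5 × 2 = 10
RPN > 19: FM-1 (24), FM-2 (40), FM-3 (300), FM-4 (144), FM-5 (84).
Sum: 24 + 40 + 300 + 144 + 84 = 592.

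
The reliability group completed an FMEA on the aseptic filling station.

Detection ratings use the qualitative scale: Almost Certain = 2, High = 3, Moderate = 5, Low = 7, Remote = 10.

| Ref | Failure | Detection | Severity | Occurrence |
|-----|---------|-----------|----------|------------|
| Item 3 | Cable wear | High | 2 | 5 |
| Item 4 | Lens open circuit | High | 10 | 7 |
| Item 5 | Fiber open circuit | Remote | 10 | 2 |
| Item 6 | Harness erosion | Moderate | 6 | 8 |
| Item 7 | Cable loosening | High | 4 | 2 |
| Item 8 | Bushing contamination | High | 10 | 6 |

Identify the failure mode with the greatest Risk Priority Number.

RPN = Severity × Occurrence × Detection:
  Item 3: 2 × 5 × 3 = 30
  Item 4: 10 × 7 × 3 = 210
  Item 5: 10 × 2 × 10 = 200
  Item 6: 6 × 8 × 5 = 240
  Item 7: 4 × 2 × 3 = 24
  Item 8: 10 × 6 × 3 = 180
Highest RPN is 240 → Item 6.

Item 6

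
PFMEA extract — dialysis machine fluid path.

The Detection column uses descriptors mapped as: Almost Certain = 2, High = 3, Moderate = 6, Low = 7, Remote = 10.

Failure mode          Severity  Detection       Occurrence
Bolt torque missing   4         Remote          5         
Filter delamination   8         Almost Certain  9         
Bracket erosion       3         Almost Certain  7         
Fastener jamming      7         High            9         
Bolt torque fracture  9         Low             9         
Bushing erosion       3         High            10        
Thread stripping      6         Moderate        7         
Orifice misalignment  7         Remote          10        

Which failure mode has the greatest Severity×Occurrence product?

Criticality = Severity × Occurrence:
  Bolt torque missing: 4 × 5 = 20
  Filter delamination: 8 × 9 = 72
  Bracket erosion: 3 × 7 = 21
  Fastener jamming: 7 × 9 = 63
  Bolt torque fracture: 9 × 9 = 81
  Bushing erosion: 3 × 10 = 30
  Thread stripping: 6 × 7 = 42
  Orifice misalignment: 7 × 10 = 70
Highest criticality is 81 → Bolt torque fracture.

Bolt torque fracture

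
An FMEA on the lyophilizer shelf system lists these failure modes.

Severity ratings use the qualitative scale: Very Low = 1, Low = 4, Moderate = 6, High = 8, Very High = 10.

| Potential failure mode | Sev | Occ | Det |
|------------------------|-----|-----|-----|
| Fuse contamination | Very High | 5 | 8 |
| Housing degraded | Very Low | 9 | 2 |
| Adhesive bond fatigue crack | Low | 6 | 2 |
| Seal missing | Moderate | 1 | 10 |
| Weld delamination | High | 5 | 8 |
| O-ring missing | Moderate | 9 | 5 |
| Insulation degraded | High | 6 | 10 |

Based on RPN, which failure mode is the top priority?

RPN = Severity × Occurrence × Detection:
  Fuse contamination: 10 × 5 × 8 = 400
  Housing degraded: 1 × 9 × 2 = 18
  Adhesive bond fatigue crack: 4 × 6 × 2 = 48
  Seal missing: 6 × 1 × 10 = 60
  Weld delamination: 8 × 5 × 8 = 320
  O-ring missing: 6 × 9 × 5 = 270
  Insulation degraded: 8 × 6 × 10 = 480
Highest RPN is 480 → Insulation degraded.

Insulation degraded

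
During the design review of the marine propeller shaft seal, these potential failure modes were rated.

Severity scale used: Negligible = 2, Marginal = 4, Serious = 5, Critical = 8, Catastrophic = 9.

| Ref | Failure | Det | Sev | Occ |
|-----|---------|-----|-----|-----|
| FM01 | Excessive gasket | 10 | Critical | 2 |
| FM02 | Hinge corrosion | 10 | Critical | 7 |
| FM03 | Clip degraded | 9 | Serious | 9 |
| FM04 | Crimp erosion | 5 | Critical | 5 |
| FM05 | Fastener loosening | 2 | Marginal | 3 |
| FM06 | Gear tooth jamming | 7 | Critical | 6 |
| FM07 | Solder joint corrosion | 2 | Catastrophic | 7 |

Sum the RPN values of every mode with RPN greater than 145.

1661

RPN = Severity × Occurrence × Detection:
  FM01: 8 × 2 × 10 = 160
  FM02: 8 × 7 × 10 = 560
  FM03: 5 × 9 × 9 = 405
  FM04: 8 × 5 × 5 = 200
  FM05: 4 × 3 × 2 = 24
  FM06: 8 × 6 × 7 = 336
  FM07: 9 × 7 × 2 = 126
RPN > 145: FM01 (160), FM02 (560), FM03 (405), FM04 (200), FM06 (336).
Sum: 160 + 560 + 405 + 200 + 336 = 1661.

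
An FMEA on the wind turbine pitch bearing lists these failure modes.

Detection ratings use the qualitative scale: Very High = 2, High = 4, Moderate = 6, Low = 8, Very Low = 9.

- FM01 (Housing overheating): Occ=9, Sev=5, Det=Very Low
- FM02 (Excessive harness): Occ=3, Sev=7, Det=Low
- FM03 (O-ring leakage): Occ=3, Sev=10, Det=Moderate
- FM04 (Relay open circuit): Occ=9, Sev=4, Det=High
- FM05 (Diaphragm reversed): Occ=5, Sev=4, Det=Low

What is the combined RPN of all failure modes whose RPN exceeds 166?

753

RPN = Severity × Occurrence × Detection:
  FM01: 5 × 9 × 9 = 405
  FM02: 7 × 3 × 8 = 168
  FM03: 10 × 3 × 6 = 180
  FM04: 4 × 9 × 4 = 144
  FM05: 4 × 5 × 8 = 160
RPN > 166: FM01 (405), FM02 (168), FM03 (180).
Sum: 405 + 168 + 180 = 753.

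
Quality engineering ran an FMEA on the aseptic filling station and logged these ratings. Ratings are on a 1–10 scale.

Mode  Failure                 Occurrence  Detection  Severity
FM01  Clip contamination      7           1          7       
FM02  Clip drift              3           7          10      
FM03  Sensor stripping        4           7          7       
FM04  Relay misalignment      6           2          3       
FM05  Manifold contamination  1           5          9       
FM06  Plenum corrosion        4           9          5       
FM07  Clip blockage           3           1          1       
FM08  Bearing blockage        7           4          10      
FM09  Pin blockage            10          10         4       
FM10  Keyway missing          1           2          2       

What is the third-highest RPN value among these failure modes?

210

RPN = Severity × Occurrence × Detection:
  FM01: 7 × 7 × 1 = 49
  FM02: 10 × 3 × 7 = 210
  FM03: 7 × 4 × 7 = 196
  FM04: 3 × 6 × 2 = 36
  FM05: 9 × 1 × 5 = 45
  FM06: 5 × 4 × 9 = 180
  FM07: 1 × 3 × 1 = 3
  FM08: 10 × 7 × 4 = 280
  FM09: 4 × 10 × 10 = 400
  FM10: 2 × 1 × 2 = 4
Sorted descending: 400, 280, 210, 196, 180, 49, 45, 36, 4, 3.
The third-highest RPN is 210 (FM02).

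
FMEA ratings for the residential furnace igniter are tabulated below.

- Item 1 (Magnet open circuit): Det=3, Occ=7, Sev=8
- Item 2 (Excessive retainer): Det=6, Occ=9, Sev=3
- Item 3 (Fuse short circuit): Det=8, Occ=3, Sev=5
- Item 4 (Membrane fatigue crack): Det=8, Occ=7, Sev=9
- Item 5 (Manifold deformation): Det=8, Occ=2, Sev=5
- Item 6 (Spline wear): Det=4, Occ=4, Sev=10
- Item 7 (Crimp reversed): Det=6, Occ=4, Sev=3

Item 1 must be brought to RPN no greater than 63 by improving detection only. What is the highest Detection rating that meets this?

1

Item 1: S=8, O=7, D=3 → current RPN = 168.
Fixed product = 56. Need 56 × D ≤ 63, so D ≤ 63/56 = 1.12.
Maximum integer Detection rating = 1 (gives RPN 56; D=2 would give 112 > 63).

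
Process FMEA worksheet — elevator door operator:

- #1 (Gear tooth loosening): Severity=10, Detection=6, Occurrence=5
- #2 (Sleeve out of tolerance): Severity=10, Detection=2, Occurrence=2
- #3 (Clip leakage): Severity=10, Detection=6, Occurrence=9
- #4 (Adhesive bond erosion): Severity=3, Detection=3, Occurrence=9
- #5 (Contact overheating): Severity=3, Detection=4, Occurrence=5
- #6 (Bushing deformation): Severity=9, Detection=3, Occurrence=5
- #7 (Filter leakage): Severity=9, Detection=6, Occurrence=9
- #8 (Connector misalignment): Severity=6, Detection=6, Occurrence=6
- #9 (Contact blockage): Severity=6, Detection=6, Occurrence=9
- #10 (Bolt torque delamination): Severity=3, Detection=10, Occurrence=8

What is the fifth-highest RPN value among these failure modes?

240

RPN = Severity × Occurrence × Detection:
  #1: 10 × 5 × 6 = 300
  #2: 10 × 2 × 2 = 40
  #3: 10 × 9 × 6 = 540
  #4: 3 × 9 × 3 = 81
  #5: 3 × 5 × 4 = 60
  #6: 9 × 5 × 3 = 135
  #7: 9 × 9 × 6 = 486
  #8: 6 × 6 × 6 = 216
  #9: 6 × 9 × 6 = 324
  #10: 3 × 8 × 10 = 240
Sorted descending: 540, 486, 324, 300, 240, 216, 135, 81, 60, 40.
The fifth-highest RPN is 240 (#10).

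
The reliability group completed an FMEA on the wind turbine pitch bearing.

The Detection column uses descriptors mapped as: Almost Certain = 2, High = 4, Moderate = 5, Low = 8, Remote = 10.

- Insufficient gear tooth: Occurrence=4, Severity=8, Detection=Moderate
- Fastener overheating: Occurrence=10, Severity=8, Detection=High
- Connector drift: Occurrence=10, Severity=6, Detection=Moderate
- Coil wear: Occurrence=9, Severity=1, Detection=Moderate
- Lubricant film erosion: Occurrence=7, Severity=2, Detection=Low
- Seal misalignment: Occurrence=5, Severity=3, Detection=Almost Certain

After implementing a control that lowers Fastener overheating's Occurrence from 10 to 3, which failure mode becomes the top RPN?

Connector drift

RPN = Severity × Occurrence × Detection:
  Insufficient gear tooth: 8 × 4 × 5 = 160
  Fastener overheating: 8 × 10 × 4 = 320
  Connector drift: 6 × 10 × 5 = 300
  Coil wear: 1 × 9 × 5 = 45
  Lubricant film erosion: 2 × 7 × 8 = 112
  Seal misalignment: 3 × 5 × 2 = 30
After action: Fastener overheating → 8 × 3 × 4 = 96.
Revised RPNs: Connector drift=300, Insufficient gear tooth=160, Lubricant film erosion=112, Fastener overheating=96, Coil wear=45, Seal misalignment=30.
Highest is now Connector drift (300).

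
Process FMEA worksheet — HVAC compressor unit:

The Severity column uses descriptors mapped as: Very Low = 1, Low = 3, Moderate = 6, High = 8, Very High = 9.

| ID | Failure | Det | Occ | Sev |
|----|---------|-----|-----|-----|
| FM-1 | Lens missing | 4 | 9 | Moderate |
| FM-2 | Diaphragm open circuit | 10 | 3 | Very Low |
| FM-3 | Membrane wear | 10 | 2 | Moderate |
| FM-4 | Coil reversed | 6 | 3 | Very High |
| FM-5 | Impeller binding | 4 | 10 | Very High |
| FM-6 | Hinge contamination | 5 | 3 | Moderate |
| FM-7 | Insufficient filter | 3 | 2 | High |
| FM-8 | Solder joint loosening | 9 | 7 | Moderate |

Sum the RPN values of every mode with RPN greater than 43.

RPN = Severity × Occurrence × Detection:
  FM-1: 6 × 9 × 4 = 216
  FM-2: 1 × 3 × 10 = 30
  FM-3: 6 × 2 × 10 = 120
  FM-4: 9 × 3 × 6 = 162
  FM-5: 9 × 10 × 4 = 360
  FM-6: 6 × 3 × 5 = 90
  FM-7: 8 × 2 × 3 = 48
  FM-8: 6 × 7 × 9 = 378
RPN > 43: FM-1 (216), FM-3 (120), FM-4 (162), FM-5 (360), FM-6 (90), FM-7 (48), FM-8 (378).
Sum: 216 + 120 + 162 + 360 + 90 + 48 + 378 = 1374.

1374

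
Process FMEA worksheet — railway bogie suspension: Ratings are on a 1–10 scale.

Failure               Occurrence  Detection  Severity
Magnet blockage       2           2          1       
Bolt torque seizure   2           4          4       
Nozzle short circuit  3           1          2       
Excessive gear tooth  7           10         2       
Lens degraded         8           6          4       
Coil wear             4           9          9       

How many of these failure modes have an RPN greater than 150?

2

RPN = Severity × Occurrence × Detection:
  Magnet blockage: 1 × 2 × 2 = 4
  Bolt torque seizure: 4 × 2 × 4 = 32
  Nozzle short circuit: 2 × 3 × 1 = 6
  Excessive gear tooth: 2 × 7 × 10 = 140
  Lens degraded: 4 × 8 × 6 = 192
  Coil wear: 9 × 4 × 9 = 324
Modes with RPN > 150: Lens degraded (192), Coil wear (324) → 2.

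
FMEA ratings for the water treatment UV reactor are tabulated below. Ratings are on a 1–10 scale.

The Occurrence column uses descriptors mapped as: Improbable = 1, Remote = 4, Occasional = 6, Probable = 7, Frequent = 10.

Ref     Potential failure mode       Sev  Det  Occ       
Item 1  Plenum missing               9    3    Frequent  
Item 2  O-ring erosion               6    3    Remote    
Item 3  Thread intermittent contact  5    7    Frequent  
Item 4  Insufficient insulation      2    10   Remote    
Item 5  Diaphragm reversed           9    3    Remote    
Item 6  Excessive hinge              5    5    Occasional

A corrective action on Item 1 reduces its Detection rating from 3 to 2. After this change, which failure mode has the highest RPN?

Item 3

RPN = Severity × Occurrence × Detection:
  Item 1: 9 × 10 × 3 = 270
  Item 2: 6 × 4 × 3 = 72
  Item 3: 5 × 10 × 7 = 350
  Item 4: 2 × 4 × 10 = 80
  Item 5: 9 × 4 × 3 = 108
  Item 6: 5 × 6 × 5 = 150
After action: Item 1 → 9 × 10 × 2 = 180.
Revised RPNs: Item 3=350, Item 1=180, Item 6=150, Item 5=108, Item 4=80, Item 2=72.
Highest is now Item 3 (350).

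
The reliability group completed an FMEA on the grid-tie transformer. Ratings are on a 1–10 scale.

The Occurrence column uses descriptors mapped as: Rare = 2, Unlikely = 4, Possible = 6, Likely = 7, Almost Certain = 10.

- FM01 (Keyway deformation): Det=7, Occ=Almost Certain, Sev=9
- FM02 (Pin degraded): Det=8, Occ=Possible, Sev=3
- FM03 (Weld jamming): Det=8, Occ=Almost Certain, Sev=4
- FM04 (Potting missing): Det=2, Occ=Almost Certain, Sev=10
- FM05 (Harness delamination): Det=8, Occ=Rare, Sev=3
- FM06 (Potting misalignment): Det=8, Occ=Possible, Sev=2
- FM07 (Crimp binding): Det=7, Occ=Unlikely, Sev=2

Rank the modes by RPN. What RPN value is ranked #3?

RPN = Severity × Occurrence × Detection:
  FM01: 9 × 10 × 7 = 630
  FM02: 3 × 6 × 8 = 144
  FM03: 4 × 10 × 8 = 320
  FM04: 10 × 10 × 2 = 200
  FM05: 3 × 2 × 8 = 48
  FM06: 2 × 6 × 8 = 96
  FM07: 2 × 4 × 7 = 56
Sorted descending: 630, 320, 200, 144, 96, 56, 48.
The third-highest RPN is 200 (FM04).

200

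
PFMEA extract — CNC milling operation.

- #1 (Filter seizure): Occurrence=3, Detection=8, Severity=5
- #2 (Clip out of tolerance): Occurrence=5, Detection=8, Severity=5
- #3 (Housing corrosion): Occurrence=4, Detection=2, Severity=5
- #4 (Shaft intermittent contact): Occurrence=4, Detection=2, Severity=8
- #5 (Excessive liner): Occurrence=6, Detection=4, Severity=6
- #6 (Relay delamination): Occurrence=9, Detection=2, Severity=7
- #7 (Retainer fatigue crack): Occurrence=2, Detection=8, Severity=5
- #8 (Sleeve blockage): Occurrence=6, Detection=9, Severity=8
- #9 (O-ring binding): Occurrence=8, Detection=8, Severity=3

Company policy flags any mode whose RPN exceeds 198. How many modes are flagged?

2

RPN = Severity × Occurrence × Detection:
  #1: 5 × 3 × 8 = 120
  #2: 5 × 5 × 8 = 200
  #3: 5 × 4 × 2 = 40
  #4: 8 × 4 × 2 = 64
  #5: 6 × 6 × 4 = 144
  #6: 7 × 9 × 2 = 126
  #7: 5 × 2 × 8 = 80
  #8: 8 × 6 × 9 = 432
  #9: 3 × 8 × 8 = 192
Modes with RPN > 198: #2 (200), #8 (432) → 2.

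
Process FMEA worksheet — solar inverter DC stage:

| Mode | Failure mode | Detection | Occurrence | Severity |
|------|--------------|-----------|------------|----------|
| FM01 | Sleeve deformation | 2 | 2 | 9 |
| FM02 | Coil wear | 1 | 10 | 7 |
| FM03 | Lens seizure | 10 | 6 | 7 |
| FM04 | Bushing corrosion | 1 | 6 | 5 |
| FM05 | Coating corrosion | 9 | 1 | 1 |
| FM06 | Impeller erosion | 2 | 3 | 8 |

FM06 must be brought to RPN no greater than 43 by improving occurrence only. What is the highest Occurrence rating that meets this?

2

FM06: S=8, O=3, D=2 → current RPN = 48.
Fixed product = 16. Need 16 × O ≤ 43, so O ≤ 43/16 = 2.69.
Maximum integer Occurrence rating = 2 (gives RPN 32; O=3 would give 48 > 43).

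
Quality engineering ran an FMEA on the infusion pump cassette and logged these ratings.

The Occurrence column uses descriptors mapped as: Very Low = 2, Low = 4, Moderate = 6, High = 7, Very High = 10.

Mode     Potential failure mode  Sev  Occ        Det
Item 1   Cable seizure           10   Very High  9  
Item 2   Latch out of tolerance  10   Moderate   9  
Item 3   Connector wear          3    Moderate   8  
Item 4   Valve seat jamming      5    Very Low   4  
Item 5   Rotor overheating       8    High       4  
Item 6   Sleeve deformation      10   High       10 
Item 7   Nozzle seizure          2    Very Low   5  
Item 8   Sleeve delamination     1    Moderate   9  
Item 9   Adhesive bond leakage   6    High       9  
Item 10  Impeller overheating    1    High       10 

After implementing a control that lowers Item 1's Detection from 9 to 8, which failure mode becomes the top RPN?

RPN = Severity × Occurrence × Detection:
  Item 1: 10 × 10 × 9 = 900
  Item 2: 10 × 6 × 9 = 540
  Item 3: 3 × 6 × 8 = 144
  Item 4: 5 × 2 × 4 = 40
  Item 5: 8 × 7 × 4 = 224
  Item 6: 10 × 7 × 10 = 700
  Item 7: 2 × 2 × 5 = 20
  Item 8: 1 × 6 × 9 = 54
  Item 9: 6 × 7 × 9 = 378
  Item 10: 1 × 7 × 10 = 70
After action: Item 1 → 10 × 10 × 8 = 800.
Revised RPNs: Item 1=800, Item 6=700, Item 2=540, Item 9=378, Item 5=224, Item 3=144, Item 10=70, Item 8=54, Item 4=40, Item 7=20.
Highest is now Item 1 (800).

Item 1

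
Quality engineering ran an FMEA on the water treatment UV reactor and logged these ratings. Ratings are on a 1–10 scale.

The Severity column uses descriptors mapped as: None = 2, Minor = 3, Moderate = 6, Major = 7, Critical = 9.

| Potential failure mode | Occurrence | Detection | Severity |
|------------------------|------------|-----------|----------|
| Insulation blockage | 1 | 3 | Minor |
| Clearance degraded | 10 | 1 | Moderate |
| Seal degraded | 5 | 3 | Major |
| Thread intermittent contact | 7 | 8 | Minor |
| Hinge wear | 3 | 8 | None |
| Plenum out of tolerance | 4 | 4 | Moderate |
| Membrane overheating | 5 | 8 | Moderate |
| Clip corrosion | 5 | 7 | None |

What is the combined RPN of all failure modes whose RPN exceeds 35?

RPN = Severity × Occurrence × Detection:
  Insulation blockage: 3 × 1 × 3 = 9
  Clearance degraded: 6 × 10 × 1 = 60
  Seal degraded: 7 × 5 × 3 = 105
  Thread intermittent contact: 3 × 7 × 8 = 168
  Hinge wear: 2 × 3 × 8 = 48
  Plenum out of tolerance: 6 × 4 × 4 = 96
  Membrane overheating: 6 × 5 × 8 = 240
  Clip corrosion: 2 × 5 × 7 = 70
RPN > 35: Clearance degraded (60), Seal degraded (105), Thread intermittent contact (168), Hinge wear (48), Plenum out of tolerance (96), Membrane overheating (240), Clip corrosion (70).
Sum: 60 + 105 + 168 + 48 + 96 + 240 + 70 = 787.

787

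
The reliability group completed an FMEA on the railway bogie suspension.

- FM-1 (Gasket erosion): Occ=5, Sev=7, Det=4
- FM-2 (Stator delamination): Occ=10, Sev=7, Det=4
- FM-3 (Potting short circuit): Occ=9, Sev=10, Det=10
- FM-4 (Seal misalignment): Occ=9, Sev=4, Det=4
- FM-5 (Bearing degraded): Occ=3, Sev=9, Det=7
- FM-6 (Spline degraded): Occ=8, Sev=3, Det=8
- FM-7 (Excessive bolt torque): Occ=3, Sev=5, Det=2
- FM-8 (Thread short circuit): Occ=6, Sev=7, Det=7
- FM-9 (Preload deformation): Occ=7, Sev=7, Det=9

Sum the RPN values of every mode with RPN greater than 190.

RPN = Severity × Occurrence × Detection:
  FM-1: 7 × 5 × 4 = 140
  FM-2: 7 × 10 × 4 = 280
  FM-3: 10 × 9 × 10 = 900
  FM-4: 4 × 9 × 4 = 144
  FM-5: 9 × 3 × 7 = 189
  FM-6: 3 × 8 × 8 = 192
  FM-7: 5 × 3 × 2 = 30
  FM-8: 7 × 6 × 7 = 294
  FM-9: 7 × 7 × 9 = 441
RPN > 190: FM-2 (280), FM-3 (900), FM-6 (192), FM-8 (294), FM-9 (441).
Sum: 280 + 900 + 192 + 294 + 441 = 2107.

2107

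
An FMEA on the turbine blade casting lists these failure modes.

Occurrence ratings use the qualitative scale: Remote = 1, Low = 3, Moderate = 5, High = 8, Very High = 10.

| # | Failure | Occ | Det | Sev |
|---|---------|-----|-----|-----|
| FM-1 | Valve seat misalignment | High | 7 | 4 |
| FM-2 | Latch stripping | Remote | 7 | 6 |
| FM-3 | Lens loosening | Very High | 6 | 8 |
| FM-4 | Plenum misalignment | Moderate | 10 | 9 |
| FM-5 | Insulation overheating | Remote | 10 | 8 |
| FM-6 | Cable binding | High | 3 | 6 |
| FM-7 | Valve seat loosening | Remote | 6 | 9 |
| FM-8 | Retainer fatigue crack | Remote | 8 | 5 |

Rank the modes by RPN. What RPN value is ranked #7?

42

RPN = Severity × Occurrence × Detection:
  FM-1: 4 × 8 × 7 = 224
  FM-2: 6 × 1 × 7 = 42
  FM-3: 8 × 10 × 6 = 480
  FM-4: 9 × 5 × 10 = 450
  FM-5: 8 × 1 × 10 = 80
  FM-6: 6 × 8 × 3 = 144
  FM-7: 9 × 1 × 6 = 54
  FM-8: 5 × 1 × 8 = 40
Sorted descending: 480, 450, 224, 144, 80, 54, 42, 40.
The seventh-highest RPN is 42 (FM-2).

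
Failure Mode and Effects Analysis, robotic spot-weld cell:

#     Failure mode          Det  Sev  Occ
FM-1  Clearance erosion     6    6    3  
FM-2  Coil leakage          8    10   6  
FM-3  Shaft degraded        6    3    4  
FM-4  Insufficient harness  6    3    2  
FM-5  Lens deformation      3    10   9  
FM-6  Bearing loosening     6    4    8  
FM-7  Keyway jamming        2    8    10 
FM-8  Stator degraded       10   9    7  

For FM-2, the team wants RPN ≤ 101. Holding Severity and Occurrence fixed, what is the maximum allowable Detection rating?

FM-2: S=10, O=6, D=8 → current RPN = 480.
Fixed product = 60. Need 60 × D ≤ 101, so D ≤ 101/60 = 1.68.
Maximum integer Detection rating = 1 (gives RPN 60; D=2 would give 120 > 101).

1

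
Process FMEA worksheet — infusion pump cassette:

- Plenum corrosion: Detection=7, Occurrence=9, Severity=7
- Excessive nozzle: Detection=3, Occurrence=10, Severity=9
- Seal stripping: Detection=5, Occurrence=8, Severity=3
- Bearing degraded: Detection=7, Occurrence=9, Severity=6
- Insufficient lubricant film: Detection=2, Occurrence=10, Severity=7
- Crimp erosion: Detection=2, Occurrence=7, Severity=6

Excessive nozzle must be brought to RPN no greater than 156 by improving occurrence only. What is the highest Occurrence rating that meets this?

Excessive nozzle: S=9, O=10, D=3 → current RPN = 270.
Fixed product = 27. Need 27 × O ≤ 156, so O ≤ 156/27 = 5.78.
Maximum integer Occurrence rating = 5 (gives RPN 135; O=6 would give 162 > 156).

5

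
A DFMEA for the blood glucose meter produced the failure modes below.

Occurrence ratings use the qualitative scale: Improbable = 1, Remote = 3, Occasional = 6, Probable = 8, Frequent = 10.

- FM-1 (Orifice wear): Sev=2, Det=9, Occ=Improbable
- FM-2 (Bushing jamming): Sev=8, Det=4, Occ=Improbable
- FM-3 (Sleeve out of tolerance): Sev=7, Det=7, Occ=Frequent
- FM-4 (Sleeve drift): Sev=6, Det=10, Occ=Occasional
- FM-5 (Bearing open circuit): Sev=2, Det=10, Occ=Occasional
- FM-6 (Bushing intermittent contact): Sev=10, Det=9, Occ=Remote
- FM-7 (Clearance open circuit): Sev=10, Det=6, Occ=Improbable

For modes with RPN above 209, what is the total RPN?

RPN = Severity × Occurrence × Detection:
  FM-1: 2 × 1 × 9 = 18
  FM-2: 8 × 1 × 4 = 32
  FM-3: 7 × 10 × 7 = 490
  FM-4: 6 × 6 × 10 = 360
  FM-5: 2 × 6 × 10 = 120
  FM-6: 10 × 3 × 9 = 270
  FM-7: 10 × 1 × 6 = 60
RPN > 209: FM-3 (490), FM-4 (360), FM-6 (270).
Sum: 490 + 360 + 270 = 1120.

1120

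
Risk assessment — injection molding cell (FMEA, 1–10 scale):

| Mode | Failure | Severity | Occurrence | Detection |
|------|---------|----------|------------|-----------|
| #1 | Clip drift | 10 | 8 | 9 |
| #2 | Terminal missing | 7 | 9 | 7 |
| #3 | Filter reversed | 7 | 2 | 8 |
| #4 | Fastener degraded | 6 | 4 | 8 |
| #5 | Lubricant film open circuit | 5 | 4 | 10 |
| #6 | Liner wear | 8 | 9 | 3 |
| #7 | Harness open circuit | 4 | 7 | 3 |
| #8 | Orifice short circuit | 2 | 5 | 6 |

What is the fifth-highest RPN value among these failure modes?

RPN = Severity × Occurrence × Detection:
  #1: 10 × 8 × 9 = 720
  #2: 7 × 9 × 7 = 441
  #3: 7 × 2 × 8 = 112
  #4: 6 × 4 × 8 = 192
  #5: 5 × 4 × 10 = 200
  #6: 8 × 9 × 3 = 216
  #7: 4 × 7 × 3 = 84
  #8: 2 × 5 × 6 = 60
Sorted descending: 720, 441, 216, 200, 192, 112, 84, 60.
The fifth-highest RPN is 192 (#4).

192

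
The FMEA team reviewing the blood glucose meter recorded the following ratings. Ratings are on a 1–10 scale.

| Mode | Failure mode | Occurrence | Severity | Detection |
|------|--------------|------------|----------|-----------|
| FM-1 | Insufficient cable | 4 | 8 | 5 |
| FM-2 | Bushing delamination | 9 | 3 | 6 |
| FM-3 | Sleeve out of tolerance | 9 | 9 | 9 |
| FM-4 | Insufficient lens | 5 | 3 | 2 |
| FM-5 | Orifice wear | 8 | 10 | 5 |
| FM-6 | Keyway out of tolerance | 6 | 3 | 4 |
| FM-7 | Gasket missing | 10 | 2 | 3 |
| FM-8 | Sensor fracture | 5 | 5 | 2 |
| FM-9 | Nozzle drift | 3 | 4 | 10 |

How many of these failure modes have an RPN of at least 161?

3

RPN = Severity × Occurrence × Detection:
  FM-1: 8 × 4 × 5 = 160
  FM-2: 3 × 9 × 6 = 162
  FM-3: 9 × 9 × 9 = 729
  FM-4: 3 × 5 × 2 = 30
  FM-5: 10 × 8 × 5 = 400
  FM-6: 3 × 6 × 4 = 72
  FM-7: 2 × 10 × 3 = 60
  FM-8: 5 × 5 × 2 = 50
  FM-9: 4 × 3 × 10 = 120
Modes with RPN ≥ 161: FM-2 (162), FM-3 (729), FM-5 (400) → 3.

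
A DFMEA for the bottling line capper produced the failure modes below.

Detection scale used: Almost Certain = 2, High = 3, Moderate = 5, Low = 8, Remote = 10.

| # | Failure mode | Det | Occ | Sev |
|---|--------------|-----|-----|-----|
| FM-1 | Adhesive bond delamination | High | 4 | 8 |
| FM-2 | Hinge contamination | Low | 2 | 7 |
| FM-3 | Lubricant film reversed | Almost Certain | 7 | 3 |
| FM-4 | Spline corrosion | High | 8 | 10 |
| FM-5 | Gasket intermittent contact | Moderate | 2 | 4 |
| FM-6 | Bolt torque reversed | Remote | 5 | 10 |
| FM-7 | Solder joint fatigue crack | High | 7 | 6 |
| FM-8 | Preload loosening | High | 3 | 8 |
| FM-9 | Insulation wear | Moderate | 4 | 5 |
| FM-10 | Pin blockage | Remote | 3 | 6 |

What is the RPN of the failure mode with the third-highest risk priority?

RPN = Severity × Occurrence × Detection:
  FM-1: 8 × 4 × 3 = 96
  FM-2: 7 × 2 × 8 = 112
  FM-3: 3 × 7 × 2 = 42
  FM-4: 10 × 8 × 3 = 240
  FM-5: 4 × 2 × 5 = 40
  FM-6: 10 × 5 × 10 = 500
  FM-7: 6 × 7 × 3 = 126
  FM-8: 8 × 3 × 3 = 72
  FM-9: 5 × 4 × 5 = 100
  FM-10: 6 × 3 × 10 = 180
Sorted descending: 500, 240, 180, 126, 112, 100, 96, 72, 42, 40.
The third-highest RPN is 180 (FM-10).

180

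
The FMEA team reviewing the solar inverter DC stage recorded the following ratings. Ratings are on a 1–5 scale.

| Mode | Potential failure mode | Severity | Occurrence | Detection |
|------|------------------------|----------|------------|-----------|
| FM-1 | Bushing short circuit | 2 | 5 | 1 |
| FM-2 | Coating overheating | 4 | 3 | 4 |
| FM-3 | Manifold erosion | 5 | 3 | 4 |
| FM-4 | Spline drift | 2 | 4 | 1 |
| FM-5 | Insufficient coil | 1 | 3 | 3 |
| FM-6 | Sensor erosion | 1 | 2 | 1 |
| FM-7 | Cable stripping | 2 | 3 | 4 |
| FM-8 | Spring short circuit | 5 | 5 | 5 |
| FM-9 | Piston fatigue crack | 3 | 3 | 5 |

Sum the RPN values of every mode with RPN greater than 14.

302

RPN = Severity × Occurrence × Detection:
  FM-1: 2 × 5 × 1 = 10
  FM-2: 4 × 3 × 4 = 48
  FM-3: 5 × 3 × 4 = 60
  FM-4: 2 × 4 × 1 = 8
  FM-5: 1 × 3 × 3 = 9
  FM-6: 1 × 2 × 1 = 2
  FM-7: 2 × 3 × 4 = 24
  FM-8: 5 × 5 × 5 = 125
  FM-9: 3 × 3 × 5 = 45
RPN > 14: FM-2 (48), FM-3 (60), FM-7 (24), FM-8 (125), FM-9 (45).
Sum: 48 + 60 + 24 + 125 + 45 = 302.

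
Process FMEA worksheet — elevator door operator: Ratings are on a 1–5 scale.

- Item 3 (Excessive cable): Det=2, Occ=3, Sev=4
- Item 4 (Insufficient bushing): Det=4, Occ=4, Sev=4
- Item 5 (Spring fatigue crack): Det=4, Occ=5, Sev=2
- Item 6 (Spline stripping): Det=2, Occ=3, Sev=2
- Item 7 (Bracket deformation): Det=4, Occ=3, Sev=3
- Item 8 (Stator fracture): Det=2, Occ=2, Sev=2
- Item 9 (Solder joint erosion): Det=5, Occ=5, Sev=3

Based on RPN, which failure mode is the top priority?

RPN = Severity × Occurrence × Detection:
  Item 3: 4 × 3 × 2 = 24
  Item 4: 4 × 4 × 4 = 64
  Item 5: 2 × 5 × 4 = 40
  Item 6: 2 × 3 × 2 = 12
  Item 7: 3 × 3 × 4 = 36
  Item 8: 2 × 2 × 2 = 8
  Item 9: 3 × 5 × 5 = 75
Highest RPN is 75 → Item 9.

Item 9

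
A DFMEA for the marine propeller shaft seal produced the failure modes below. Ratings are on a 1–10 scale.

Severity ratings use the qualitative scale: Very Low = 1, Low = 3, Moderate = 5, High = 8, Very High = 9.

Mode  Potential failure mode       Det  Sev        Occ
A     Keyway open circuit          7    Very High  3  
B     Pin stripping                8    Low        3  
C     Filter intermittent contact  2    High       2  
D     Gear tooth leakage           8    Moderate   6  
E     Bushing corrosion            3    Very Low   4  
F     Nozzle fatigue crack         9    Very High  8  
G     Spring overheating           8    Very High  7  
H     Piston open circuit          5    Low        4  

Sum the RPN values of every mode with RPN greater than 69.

1653

RPN = Severity × Occurrence × Detection:
  A: 9 × 3 × 7 = 189
  B: 3 × 3 × 8 = 72
  C: 8 × 2 × 2 = 32
  D: 5 × 6 × 8 = 240
  E: 1 × 4 × 3 = 12
  F: 9 × 8 × 9 = 648
  G: 9 × 7 × 8 = 504
  H: 3 × 4 × 5 = 60
RPN > 69: A (189), B (72), D (240), F (648), G (504).
Sum: 189 + 72 + 240 + 648 + 504 = 1653.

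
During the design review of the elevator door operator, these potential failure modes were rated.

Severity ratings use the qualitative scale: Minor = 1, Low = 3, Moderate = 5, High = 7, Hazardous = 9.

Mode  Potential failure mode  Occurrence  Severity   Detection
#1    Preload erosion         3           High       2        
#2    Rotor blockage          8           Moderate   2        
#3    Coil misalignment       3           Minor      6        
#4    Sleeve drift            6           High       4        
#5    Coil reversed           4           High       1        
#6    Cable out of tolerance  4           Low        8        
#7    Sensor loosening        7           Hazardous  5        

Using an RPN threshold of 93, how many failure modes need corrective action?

RPN = Severity × Occurrence × Detection:
  #1: 7 × 3 × 2 = 42
  #2: 5 × 8 × 2 = 80
  #3: 1 × 3 × 6 = 18
  #4: 7 × 6 × 4 = 168
  #5: 7 × 4 × 1 = 28
  #6: 3 × 4 × 8 = 96
  #7: 9 × 7 × 5 = 315
Modes with RPN ≥ 93: #4 (168), #6 (96), #7 (315) → 3.

3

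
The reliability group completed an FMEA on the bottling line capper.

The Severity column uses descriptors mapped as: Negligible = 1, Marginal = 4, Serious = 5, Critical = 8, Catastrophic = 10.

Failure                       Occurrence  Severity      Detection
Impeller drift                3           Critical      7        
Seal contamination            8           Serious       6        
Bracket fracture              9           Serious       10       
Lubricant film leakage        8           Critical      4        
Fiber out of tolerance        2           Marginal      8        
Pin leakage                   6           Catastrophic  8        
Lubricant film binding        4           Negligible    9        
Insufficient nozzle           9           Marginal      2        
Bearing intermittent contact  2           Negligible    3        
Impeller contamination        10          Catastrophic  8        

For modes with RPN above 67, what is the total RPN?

2466

RPN = Severity × Occurrence × Detection:
  Impeller drift: 8 × 3 × 7 = 168
  Seal contamination: 5 × 8 × 6 = 240
  Bracket fracture: 5 × 9 × 10 = 450
  Lubricant film leakage: 8 × 8 × 4 = 256
  Fiber out of tolerance: 4 × 2 × 8 = 64
  Pin leakage: 10 × 6 × 8 = 480
  Lubricant film binding: 1 × 4 × 9 = 36
  Insufficient nozzle: 4 × 9 × 2 = 72
  Bearing intermittent contact: 1 × 2 × 3 = 6
  Impeller contamination: 10 × 10 × 8 = 800
RPN > 67: Impeller drift (168), Seal contamination (240), Bracket fracture (450), Lubricant film leakage (256), Pin leakage (480), Insufficient nozzle (72), Impeller contamination (800).
Sum: 168 + 240 + 450 + 256 + 480 + 72 + 800 = 2466.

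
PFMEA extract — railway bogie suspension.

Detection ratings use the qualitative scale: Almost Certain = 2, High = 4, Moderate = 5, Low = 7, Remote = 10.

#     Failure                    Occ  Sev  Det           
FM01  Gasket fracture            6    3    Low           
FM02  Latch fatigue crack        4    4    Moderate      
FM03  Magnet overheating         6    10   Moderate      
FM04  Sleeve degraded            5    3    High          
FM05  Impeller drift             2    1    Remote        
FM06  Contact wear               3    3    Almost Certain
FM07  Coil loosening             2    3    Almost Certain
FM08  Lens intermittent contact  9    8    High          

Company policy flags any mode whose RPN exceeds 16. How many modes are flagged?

RPN = Severity × Occurrence × Detection:
  FM01: 3 × 6 × 7 = 126
  FM02: 4 × 4 × 5 = 80
  FM03: 10 × 6 × 5 = 300
  FM04: 3 × 5 × 4 = 60
  FM05: 1 × 2 × 10 = 20
  FM06: 3 × 3 × 2 = 18
  FM07: 3 × 2 × 2 = 12
  FM08: 8 × 9 × 4 = 288
Modes with RPN > 16: FM01 (126), FM02 (80), FM03 (300), FM04 (60), FM05 (20), FM06 (18), FM08 (288) → 7.

7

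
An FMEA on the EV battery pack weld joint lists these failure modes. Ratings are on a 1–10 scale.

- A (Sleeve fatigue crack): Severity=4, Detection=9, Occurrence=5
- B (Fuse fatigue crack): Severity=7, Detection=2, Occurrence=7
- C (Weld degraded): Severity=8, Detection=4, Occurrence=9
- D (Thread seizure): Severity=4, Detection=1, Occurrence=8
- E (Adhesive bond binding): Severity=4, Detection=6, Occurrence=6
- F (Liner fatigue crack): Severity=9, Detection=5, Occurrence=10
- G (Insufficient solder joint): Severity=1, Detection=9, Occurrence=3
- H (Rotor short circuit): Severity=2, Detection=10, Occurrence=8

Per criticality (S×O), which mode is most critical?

F

Criticality = Severity × Occurrence:
  A: 4 × 5 = 20
  B: 7 × 7 = 49
  C: 8 × 9 = 72
  D: 4 × 8 = 32
  E: 4 × 6 = 24
  F: 9 × 10 = 90
  G: 1 × 3 = 3
  H: 2 × 8 = 16
Highest criticality is 90 → F.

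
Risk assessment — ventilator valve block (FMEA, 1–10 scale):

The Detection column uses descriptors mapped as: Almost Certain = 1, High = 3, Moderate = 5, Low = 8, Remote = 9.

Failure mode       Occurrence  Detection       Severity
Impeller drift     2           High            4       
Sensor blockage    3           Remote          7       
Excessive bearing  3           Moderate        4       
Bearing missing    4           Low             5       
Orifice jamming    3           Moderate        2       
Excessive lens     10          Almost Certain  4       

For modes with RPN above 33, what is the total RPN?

449

RPN = Severity × Occurrence × Detection:
  Impeller drift: 4 × 2 × 3 = 24
  Sensor blockage: 7 × 3 × 9 = 189
  Excessive bearing: 4 × 3 × 5 = 60
  Bearing missing: 5 × 4 × 8 = 160
  Orifice jamming: 2 × 3 × 5 = 30
  Excessive lens: 4 × 10 × 1 = 40
RPN > 33: Sensor blockage (189), Excessive bearing (60), Bearing missing (160), Excessive lens (40).
Sum: 189 + 60 + 160 + 40 = 449.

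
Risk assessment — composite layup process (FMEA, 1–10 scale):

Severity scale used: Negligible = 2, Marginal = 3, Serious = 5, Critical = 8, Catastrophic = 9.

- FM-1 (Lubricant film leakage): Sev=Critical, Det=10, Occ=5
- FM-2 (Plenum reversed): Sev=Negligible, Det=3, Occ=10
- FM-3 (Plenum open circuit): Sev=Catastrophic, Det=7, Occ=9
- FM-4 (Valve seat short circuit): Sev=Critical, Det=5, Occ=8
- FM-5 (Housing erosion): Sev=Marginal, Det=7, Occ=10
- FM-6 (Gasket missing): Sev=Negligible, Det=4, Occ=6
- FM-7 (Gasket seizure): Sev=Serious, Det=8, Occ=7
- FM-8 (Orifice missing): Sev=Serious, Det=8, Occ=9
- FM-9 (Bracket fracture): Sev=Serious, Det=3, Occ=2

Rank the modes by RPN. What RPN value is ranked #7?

60

RPN = Severity × Occurrence × Detection:
  FM-1: 8 × 5 × 10 = 400
  FM-2: 2 × 10 × 3 = 60
  FM-3: 9 × 9 × 7 = 567
  FM-4: 8 × 8 × 5 = 320
  FM-5: 3 × 10 × 7 = 210
  FM-6: 2 × 6 × 4 = 48
  FM-7: 5 × 7 × 8 = 280
  FM-8: 5 × 9 × 8 = 360
  FM-9: 5 × 2 × 3 = 30
Sorted descending: 567, 400, 360, 320, 280, 210, 60, 48, 30.
The seventh-highest RPN is 60 (FM-2).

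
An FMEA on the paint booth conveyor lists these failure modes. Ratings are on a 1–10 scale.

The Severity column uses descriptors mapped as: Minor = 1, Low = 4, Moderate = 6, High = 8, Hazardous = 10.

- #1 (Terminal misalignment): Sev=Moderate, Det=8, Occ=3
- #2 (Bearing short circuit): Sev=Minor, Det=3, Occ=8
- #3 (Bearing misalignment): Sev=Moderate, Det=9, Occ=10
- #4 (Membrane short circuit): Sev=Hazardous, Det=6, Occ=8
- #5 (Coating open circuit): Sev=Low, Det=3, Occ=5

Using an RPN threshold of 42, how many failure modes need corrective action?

4

RPN = Severity × Occurrence × Detection:
  #1: 6 × 3 × 8 = 144
  #2: 1 × 8 × 3 = 24
  #3: 6 × 10 × 9 = 540
  #4: 10 × 8 × 6 = 480
  #5: 4 × 5 × 3 = 60
Modes with RPN ≥ 42: #1 (144), #3 (540), #4 (480), #5 (60) → 4.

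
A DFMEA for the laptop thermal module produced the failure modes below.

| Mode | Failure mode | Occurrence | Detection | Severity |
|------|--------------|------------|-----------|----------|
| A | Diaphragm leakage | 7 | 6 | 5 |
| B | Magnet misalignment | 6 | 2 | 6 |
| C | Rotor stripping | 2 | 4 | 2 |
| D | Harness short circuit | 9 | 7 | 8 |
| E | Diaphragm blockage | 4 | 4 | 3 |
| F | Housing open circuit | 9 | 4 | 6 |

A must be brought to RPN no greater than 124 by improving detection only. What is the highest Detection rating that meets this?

3

A: S=5, O=7, D=6 → current RPN = 210.
Fixed product = 35. Need 35 × D ≤ 124, so D ≤ 124/35 = 3.54.
Maximum integer Detection rating = 3 (gives RPN 105; D=4 would give 140 > 124).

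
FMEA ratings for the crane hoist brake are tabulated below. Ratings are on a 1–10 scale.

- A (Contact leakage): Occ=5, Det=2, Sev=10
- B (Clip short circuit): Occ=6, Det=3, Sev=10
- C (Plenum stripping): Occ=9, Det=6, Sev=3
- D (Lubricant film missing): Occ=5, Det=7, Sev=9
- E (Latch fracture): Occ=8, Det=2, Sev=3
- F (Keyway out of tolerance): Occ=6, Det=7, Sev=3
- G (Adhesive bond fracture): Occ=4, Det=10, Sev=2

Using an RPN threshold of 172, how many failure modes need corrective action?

2

RPN = Severity × Occurrence × Detection:
  A: 10 × 5 × 2 = 100
  B: 10 × 6 × 3 = 180
  C: 3 × 9 × 6 = 162
  D: 9 × 5 × 7 = 315
  E: 3 × 8 × 2 = 48
  F: 3 × 6 × 7 = 126
  G: 2 × 4 × 10 = 80
Modes with RPN ≥ 172: B (180), D (315) → 2.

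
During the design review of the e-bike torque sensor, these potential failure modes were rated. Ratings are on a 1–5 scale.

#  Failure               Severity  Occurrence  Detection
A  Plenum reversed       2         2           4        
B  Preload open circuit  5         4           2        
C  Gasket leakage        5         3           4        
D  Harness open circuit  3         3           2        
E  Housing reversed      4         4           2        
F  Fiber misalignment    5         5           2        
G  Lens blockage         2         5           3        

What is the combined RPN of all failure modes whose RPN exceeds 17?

RPN = Severity × Occurrence × Detection:
  A: 2 × 2 × 4 = 16
  B: 5 × 4 × 2 = 40
  C: 5 × 3 × 4 = 60
  D: 3 × 3 × 2 = 18
  E: 4 × 4 × 2 = 32
  F: 5 × 5 × 2 = 50
  G: 2 × 5 × 3 = 30
RPN > 17: B (40), C (60), D (18), E (32), F (50), G (30).
Sum: 40 + 60 + 18 + 32 + 50 + 30 = 230.

230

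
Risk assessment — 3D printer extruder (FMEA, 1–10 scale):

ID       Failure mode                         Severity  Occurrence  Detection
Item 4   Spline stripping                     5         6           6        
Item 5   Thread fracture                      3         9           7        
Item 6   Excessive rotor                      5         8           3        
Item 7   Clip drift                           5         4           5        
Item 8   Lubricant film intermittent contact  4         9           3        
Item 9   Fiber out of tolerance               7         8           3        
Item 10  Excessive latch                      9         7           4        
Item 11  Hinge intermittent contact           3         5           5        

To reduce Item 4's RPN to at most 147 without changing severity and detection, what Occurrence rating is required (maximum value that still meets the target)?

4

Item 4: S=5, O=6, D=6 → current RPN = 180.
Fixed product = 30. Need 30 × O ≤ 147, so O ≤ 147/30 = 4.90.
Maximum integer Occurrence rating = 4 (gives RPN 120; O=5 would give 150 > 147).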